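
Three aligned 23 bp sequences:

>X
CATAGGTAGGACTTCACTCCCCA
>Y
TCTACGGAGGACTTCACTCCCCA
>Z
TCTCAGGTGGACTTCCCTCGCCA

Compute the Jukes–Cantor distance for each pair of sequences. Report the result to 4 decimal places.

X–Y: 4/23 sites differ → p ≈ 0.173913, d = −0.75 ln(1 − 0.231884) = 0.197861 ≈ 0.1979.
X–Z: 8/23 sites differ → p ≈ 0.347826, d = −0.75 ln(1 − 0.463768) = 0.467391 ≈ 0.4674.
Y–Z: 5/23 sites differ → p ≈ 0.217391, d = −0.75 ln(1 − 0.289855) = 0.256715 ≈ 0.2567.

d(X,Y) = 0.1979, d(X,Z) = 0.4674, d(Y,Z) = 0.2567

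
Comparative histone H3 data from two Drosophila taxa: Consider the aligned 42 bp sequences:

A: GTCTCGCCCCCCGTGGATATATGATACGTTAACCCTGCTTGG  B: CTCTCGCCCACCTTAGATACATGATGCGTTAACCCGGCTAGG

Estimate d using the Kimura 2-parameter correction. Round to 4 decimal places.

Of 42 sites, 3 differences are transitions and 5 are transversions, so P = 3/42 ≈ 0.071429 and Q = 5/42 ≈ 0.119048.
Under the Kimura two-parameter model, d = −½ ln(1 − 2P − Q) − ¼ ln(1 − 2Q).
1 − 2P − Q = 0.738094, giving −½ ln(0.738094) = 0.151842.
1 − 2Q = 0.761904, giving −¼ ln(0.761904) = 0.067984.
d = 0.151842 + 0.067984 = 0.219826.

0.2198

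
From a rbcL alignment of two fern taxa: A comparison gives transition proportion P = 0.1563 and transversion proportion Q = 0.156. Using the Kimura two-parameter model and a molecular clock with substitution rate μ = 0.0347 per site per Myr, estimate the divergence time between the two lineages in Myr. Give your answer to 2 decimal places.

Under the Kimura two-parameter model, d = −½ ln(1 − 2P − Q) − ¼ ln(1 − 2Q).
1 − 2P − Q = 0.5314, giving −½ ln(0.5314) = 0.316120.
1 − 2Q = 0.688, giving −¼ ln(0.688) = 0.093492.
d = 0.316120 + 0.093492 = 0.409612.
Under a molecular clock d = 2μt, so t = d/(2μ) = 0.409612 / (2 × 0.0347) = 5.90 Myr.

5.90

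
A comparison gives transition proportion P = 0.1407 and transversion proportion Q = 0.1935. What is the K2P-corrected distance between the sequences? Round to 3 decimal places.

Under the Kimura two-parameter model, d = −½ ln(1 − 2P − Q) − ¼ ln(1 − 2Q).
1 − 2P − Q = 0.5251, giving −½ ln(0.5251) = 0.322083.
1 − 2Q = 0.613, giving −¼ ln(0.613) = 0.122348.
d = 0.322083 + 0.122348 = 0.444431.

0.444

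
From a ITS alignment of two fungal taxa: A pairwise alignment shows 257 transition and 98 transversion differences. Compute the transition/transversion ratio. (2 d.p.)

2.62

R = 257/98 = 2.622448… ≈ 2.62 (to 2 d.p.).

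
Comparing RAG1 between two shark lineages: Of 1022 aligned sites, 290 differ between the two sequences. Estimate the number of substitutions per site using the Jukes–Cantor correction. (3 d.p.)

0.357

p = 290/1022 ≈ 0.283757.
d = −(3/4) ln(1 − 4p/3) = −0.75 ln(1 − 0.378343) = −0.75 ln(0.621657)
  = −0.75 × (-0.475367) = 0.356525 substitutions/site.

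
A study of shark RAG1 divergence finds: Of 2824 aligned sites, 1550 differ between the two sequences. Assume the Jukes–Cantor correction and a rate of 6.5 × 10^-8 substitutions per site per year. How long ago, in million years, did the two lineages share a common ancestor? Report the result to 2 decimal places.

7.59

p = 1550/2824 ≈ 0.548867.
d = −(3/4) ln(1 − 4p/3) = −0.75 ln(1 − 0.731823) = −0.75 ln(0.268177)
  = −0.75 × (-1.316108) = 0.987081 substitutions/site.
Under a molecular clock d = 2μt, so t = d/(2μ) = 0.987081 / (2 × 6.5 × 10^-8) = 7.59 million years.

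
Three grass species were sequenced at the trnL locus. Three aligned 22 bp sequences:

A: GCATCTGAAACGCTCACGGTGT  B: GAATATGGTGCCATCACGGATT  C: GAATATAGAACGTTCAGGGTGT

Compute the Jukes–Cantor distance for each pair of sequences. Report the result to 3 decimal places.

A–B: 9/22 sites differ → p ≈ 0.409091, d = −0.75 ln(1 − 0.545455) = 0.591344 ≈ 0.591.
A–C: 6/22 sites differ → p ≈ 0.272727, d = −0.75 ln(1 − 0.363636) = 0.338988 ≈ 0.339.
B–C: 8/22 sites differ → p ≈ 0.363636, d = −0.75 ln(1 − 0.484848) = 0.497470 ≈ 0.497.

d(A,B) = 0.591, d(A,C) = 0.339, d(B,C) = 0.497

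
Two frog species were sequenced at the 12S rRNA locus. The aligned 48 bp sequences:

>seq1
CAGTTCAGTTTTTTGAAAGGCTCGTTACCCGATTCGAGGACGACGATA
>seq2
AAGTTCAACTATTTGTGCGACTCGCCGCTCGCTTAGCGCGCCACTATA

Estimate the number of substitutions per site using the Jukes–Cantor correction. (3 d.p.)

The sequences differ at 19 of 48 sites, so p = 19/48 ≈ 0.395833.
d = −(3/4) ln(1 − 4p/3) = −0.75 ln(1 − 0.527777) = −0.75 ln(0.472223)
  = −0.75 × (-0.750304) = 0.562728 substitutions/site.

0.563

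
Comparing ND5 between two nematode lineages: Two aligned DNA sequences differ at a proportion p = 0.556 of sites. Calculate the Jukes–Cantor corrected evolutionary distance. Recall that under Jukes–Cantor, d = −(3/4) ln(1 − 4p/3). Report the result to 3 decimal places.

d = −(3/4) ln(1 − 4p/3) = −0.75 ln(1 − 0.741333) = −0.75 ln(0.258667)
  = −0.75 × (-1.352214) = 1.014161 substitutions/site.

1.014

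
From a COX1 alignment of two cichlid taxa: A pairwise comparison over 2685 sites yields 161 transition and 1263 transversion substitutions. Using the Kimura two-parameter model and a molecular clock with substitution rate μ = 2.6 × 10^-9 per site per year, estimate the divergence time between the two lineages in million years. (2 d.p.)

221.70

P = 161/2685 ≈ 0.059963 and Q = 1263/2685 ≈ 0.470391.
Under the Kimura two-parameter model, d = −½ ln(1 − 2P − Q) − ¼ ln(1 − 2Q).
1 − 2P − Q = 0.409683, giving −½ ln(0.409683) = 0.446186.
1 − 2Q = 0.059218, giving −¼ ln(0.059218) = 0.706632.
d = 0.446186 + 0.706632 = 1.152818.
Under a molecular clock d = 2μt, so t = d/(2μ) = 1.152818 / (2 × 2.6 × 10^-9) = 221.70 million years.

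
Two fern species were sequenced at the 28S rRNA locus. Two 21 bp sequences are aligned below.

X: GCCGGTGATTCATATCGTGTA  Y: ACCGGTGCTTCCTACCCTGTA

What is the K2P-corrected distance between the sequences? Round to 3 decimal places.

Of 21 sites, 2 differences are transitions and 3 are transversions, so P = 2/21 ≈ 0.095238 and Q = 3/21 ≈ 0.142857.
Under the Kimura two-parameter model, d = −½ ln(1 − 2P − Q) − ¼ ln(1 − 2Q).
1 − 2P − Q = 0.666667, giving −½ ln(0.666667) = 0.202732.
1 − 2Q = 0.714286, giving −¼ ln(0.714286) = 0.084118.
d = 0.202732 + 0.084118 = 0.286850.

0.287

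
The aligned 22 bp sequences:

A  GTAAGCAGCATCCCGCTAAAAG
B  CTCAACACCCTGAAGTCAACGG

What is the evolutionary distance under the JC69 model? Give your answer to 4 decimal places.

0.9745

The sequences differ at 12 of 22 sites, so p = 12/22 ≈ 0.545455.
d = −(3/4) ln(1 − 4p/3) = −0.75 ln(1 − 0.727273) = −0.75 ln(0.272727)
  = −0.75 × (-1.299284) = 0.974463 substitutions/site.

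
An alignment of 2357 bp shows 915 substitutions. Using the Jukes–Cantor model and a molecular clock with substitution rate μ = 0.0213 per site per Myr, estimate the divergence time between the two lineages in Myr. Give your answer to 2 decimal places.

12.83

p = 915/2357 ≈ 0.388205.
d = −(3/4) ln(1 − 4p/3) = −0.75 ln(1 − 0.517607) = −0.75 ln(0.482393)
  = −0.75 × (-0.728996) = 0.546747 substitutions/site.
Under a molecular clock d = 2μt, so t = d/(2μ) = 0.546747 / (2 × 0.0213) = 12.83 Myr.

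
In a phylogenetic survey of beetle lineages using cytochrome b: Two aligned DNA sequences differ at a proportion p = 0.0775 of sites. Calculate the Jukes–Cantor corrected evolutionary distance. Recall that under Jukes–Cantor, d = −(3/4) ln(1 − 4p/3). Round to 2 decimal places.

d = −(3/4) ln(1 − 4p/3) = −0.75 ln(1 − 0.103333) = −0.75 ln(0.896667)
  = −0.75 × (-0.109071) = 0.081803 substitutions/site.

0.08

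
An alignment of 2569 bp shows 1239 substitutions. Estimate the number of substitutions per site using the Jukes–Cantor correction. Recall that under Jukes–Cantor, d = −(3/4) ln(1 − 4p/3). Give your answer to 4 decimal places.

p = 1239/2569 ≈ 0.482289.
d = −(3/4) ln(1 − 4p/3) = −0.75 ln(1 − 0.643052) = −0.75 ln(0.356948)
  = −0.75 × (-1.030165) = 0.772624 substitutions/site.

0.7726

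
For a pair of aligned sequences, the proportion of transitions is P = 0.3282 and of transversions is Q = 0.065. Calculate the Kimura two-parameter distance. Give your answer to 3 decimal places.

Under the Kimura two-parameter model, d = −½ ln(1 − 2P − Q) − ¼ ln(1 − 2Q).
1 − 2P − Q = 0.2786, giving −½ ln(0.2786) = 0.638989.
1 − 2Q = 0.87, giving −¼ ln(0.87) = 0.034816.
d = 0.638989 + 0.034816 = 0.673805.

0.674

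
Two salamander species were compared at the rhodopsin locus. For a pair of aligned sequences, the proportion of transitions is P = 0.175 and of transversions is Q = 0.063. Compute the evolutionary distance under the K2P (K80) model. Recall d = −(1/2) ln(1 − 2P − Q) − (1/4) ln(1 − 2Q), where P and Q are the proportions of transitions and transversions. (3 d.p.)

Under the Kimura two-parameter model, d = −½ ln(1 − 2P − Q) − ¼ ln(1 − 2Q).
1 − 2P − Q = 0.587, giving −½ ln(0.587) = 0.266365.
1 − 2Q = 0.874, giving −¼ ln(0.874) = 0.033669.
d = 0.266365 + 0.033669 = 0.300034.

0.300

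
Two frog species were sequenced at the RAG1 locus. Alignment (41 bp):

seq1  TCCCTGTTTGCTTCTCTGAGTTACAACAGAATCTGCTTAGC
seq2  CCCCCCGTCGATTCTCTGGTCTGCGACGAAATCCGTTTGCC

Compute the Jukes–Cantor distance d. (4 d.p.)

0.6036

The sequences differ at 17 of 41 sites, so p = 17/41 ≈ 0.414634.
d = −(3/4) ln(1 − 4p/3) = −0.75 ln(1 − 0.552845) = −0.75 ln(0.447155)
  = −0.75 × (-0.804850) = 0.603638 substitutions/site.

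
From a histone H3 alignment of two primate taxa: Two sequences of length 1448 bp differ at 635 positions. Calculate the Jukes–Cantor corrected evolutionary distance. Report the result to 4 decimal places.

0.6591

p = 635/1448 ≈ 0.438536.
d = −(3/4) ln(1 − 4p/3) = −0.75 ln(1 − 0.584715) = −0.75 ln(0.415285)
  = −0.75 × (-0.878790) = 0.659093 substitutions/site.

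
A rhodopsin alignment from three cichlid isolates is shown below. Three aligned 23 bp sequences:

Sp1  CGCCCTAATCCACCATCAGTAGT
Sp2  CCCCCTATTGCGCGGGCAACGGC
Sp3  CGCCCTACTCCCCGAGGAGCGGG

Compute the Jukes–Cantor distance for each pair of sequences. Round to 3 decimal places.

d(Sp1,Sp2) = 0.761, d(Sp1,Sp3) = 0.467, d(Sp2,Sp3) = 0.467

Sp1–Sp2: 11/23 sites differ → p ≈ 0.478261, d = −0.75 ln(1 − 0.637681) = 0.761423 ≈ 0.761.
Sp1–Sp3: 8/23 sites differ → p ≈ 0.347826, d = −0.75 ln(1 − 0.463768) = 0.467391 ≈ 0.467.
Sp2–Sp3: 8/23 sites differ → p ≈ 0.347826, d = −0.75 ln(1 − 0.463768) = 0.467391 ≈ 0.467.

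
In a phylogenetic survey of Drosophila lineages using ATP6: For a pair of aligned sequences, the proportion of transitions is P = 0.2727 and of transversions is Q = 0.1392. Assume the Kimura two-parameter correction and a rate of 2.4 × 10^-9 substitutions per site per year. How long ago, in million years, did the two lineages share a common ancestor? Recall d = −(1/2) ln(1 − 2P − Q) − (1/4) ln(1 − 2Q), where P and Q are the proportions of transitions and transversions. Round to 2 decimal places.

Under the Kimura two-parameter model, d = −½ ln(1 − 2P − Q) − ¼ ln(1 − 2Q).
1 − 2P − Q = 0.3154, giving −½ ln(0.3154) = 0.576957.
1 − 2Q = 0.7216, giving −¼ ln(0.7216) = 0.081571.
d = 0.576957 + 0.081571 = 0.658528.
Under a molecular clock d = 2μt, so t = d/(2μ) = 0.658528 / (2 × 2.4 × 10^-9) = 137.19 million years.

137.19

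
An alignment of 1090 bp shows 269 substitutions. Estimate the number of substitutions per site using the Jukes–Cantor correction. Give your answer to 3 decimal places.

0.299

p = 269/1090 ≈ 0.246789.
d = −(3/4) ln(1 − 4p/3) = −0.75 ln(1 − 0.329052) = −0.75 ln(0.670948)
  = −0.75 × (-0.399064) = 0.299298 substitutions/site.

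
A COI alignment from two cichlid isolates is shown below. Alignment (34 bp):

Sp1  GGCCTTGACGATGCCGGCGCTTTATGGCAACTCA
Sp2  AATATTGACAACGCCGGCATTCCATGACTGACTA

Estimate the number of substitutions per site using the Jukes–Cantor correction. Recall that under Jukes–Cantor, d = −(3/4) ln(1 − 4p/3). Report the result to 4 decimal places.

The sequences differ at 16 of 34 sites, so p = 16/34 ≈ 0.470588.
d = −(3/4) ln(1 − 4p/3) = −0.75 ln(1 − 0.627451) = −0.75 ln(0.372549)
  = −0.75 × (-0.987387) = 0.740540 substitutions/site.

0.7405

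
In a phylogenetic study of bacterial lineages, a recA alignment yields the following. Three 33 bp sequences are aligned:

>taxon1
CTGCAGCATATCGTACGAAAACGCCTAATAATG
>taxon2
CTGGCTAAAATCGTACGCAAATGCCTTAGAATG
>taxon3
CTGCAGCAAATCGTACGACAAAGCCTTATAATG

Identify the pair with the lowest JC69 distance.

taxon1–taxon2: 9/33 differ, p = 0.273, d = 0.339.
taxon1–taxon3: 4/33 differ, p = 0.121, d = 0.132.
taxon2–taxon3: 8/33 differ, p = 0.242, d = 0.293.
The smallest distance is between taxon1 and taxon3.

taxon1 and taxon3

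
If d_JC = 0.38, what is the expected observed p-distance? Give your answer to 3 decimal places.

p = (3/4)(1 − e^(−4d/3)) = 0.75 × (1 − e^(-0.506667)) = 0.75 × (1 − 0.602500) = 0.298125.

0.298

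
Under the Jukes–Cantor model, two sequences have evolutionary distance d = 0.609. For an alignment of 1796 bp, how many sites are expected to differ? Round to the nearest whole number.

749

Invert JC69: p = (3/4)(1 − e^(−4d/3)) = 0.75 × (1 − e^(-0.812)) = 0.75 × (1 − 0.443969) = 0.417023.
Expected differing sites = pL ≈ 0.417023 × 1796 = 748.973308 ≈ 749.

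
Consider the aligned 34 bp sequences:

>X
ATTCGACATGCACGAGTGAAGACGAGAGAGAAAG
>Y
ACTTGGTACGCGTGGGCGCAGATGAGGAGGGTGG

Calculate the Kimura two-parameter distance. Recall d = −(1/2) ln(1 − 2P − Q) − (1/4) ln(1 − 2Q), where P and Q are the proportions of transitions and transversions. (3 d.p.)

Of 34 sites, 15 differences are transitions and 2 are transversions, so P = 15/34 ≈ 0.441176 and Q = 2/34 ≈ 0.058824.
Under the Kimura two-parameter model, d = −½ ln(1 − 2P − Q) − ¼ ln(1 − 2Q).
1 − 2P − Q = 0.058824, giving −½ ln(0.058824) = 1.416603.
1 − 2Q = 0.882352, giving −¼ ln(0.882352) = 0.031291.
d = 1.416603 + 0.031291 = 1.447894.

1.448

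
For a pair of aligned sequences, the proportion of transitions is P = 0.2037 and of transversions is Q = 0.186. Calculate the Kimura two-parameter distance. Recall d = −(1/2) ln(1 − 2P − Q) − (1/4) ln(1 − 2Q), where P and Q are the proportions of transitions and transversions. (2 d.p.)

0.57

Under the Kimura two-parameter model, d = −½ ln(1 − 2P − Q) − ¼ ln(1 − 2Q).
1 − 2P − Q = 0.4066, giving −½ ln(0.4066) = 0.449963.
1 − 2Q = 0.628, giving −¼ ln(0.628) = 0.116304.
d = 0.449963 + 0.116304 = 0.566267.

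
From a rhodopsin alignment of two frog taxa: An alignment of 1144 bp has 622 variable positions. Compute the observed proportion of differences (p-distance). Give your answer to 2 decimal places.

p = 622/1144 = 0.543706… ≈ 0.54 (to 2 d.p.).

0.54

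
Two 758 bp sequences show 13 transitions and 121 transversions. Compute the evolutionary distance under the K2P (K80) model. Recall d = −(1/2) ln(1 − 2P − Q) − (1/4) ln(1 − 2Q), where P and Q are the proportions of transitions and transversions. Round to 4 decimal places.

P = 13/758 ≈ 0.01715 and Q = 121/758 ≈ 0.159631.
Under the Kimura two-parameter model, d = −½ ln(1 − 2P − Q) − ¼ ln(1 − 2Q).
1 − 2P − Q = 0.806069, giving −½ ln(0.806069) = 0.107793.
1 − 2Q = 0.680738, giving −¼ ln(0.680738) = 0.096144.
d = 0.107793 + 0.096144 = 0.203937.

0.2039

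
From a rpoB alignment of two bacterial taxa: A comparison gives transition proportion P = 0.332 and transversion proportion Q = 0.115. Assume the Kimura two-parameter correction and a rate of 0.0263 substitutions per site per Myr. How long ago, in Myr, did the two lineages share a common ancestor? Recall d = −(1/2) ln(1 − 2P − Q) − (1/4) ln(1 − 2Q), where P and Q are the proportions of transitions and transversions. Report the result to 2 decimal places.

Under the Kimura two-parameter model, d = −½ ln(1 − 2P − Q) − ¼ ln(1 − 2Q).
1 − 2P − Q = 0.221, giving −½ ln(0.221) = 0.754796.
1 − 2Q = 0.77, giving −¼ ln(0.77) = 0.065341.
d = 0.754796 + 0.065341 = 0.820137.
Under a molecular clock d = 2μt, so t = d/(2μ) = 0.820137 / (2 × 0.0263) = 15.59 Myr.

15.59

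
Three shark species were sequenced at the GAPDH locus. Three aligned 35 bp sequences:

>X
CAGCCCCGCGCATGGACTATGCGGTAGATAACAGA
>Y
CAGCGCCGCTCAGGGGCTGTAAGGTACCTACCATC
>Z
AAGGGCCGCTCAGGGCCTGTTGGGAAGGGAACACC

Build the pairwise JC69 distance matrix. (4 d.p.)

X–Y: 12/35 sites differ → p ≈ 0.342857, d = −0.75 ln(1 − 0.457143) = 0.458182 ≈ 0.4582.
X–Z: 14/35 sites differ → p = 0.4, d = −0.75 ln(1 − 0.533333) = 0.571605 ≈ 0.5716.
Y–Z: 11/35 sites differ → p ≈ 0.314286, d = −0.75 ln(1 − 0.419048) = 0.407315 ≈ 0.4073.

d(X,Y) = 0.4582, d(X,Z) = 0.5716, d(Y,Z) = 0.4073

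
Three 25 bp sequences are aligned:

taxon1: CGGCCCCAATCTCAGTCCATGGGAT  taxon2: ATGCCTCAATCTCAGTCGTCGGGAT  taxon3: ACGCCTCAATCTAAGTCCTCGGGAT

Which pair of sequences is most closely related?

taxon1–taxon2: 6/25 differ, p = 0.240, d = 0.289.
taxon1–taxon3: 6/25 differ, p = 0.240, d = 0.289.
taxon2–taxon3: 3/25 differ, p = 0.120, d = 0.131.
The smallest distance is between taxon2 and taxon3.

taxon2 and taxon3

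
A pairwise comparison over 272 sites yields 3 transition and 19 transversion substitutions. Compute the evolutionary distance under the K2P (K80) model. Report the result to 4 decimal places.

0.0858

P = 3/272 ≈ 0.011029 and Q = 19/272 ≈ 0.069853.
Under the Kimura two-parameter model, d = −½ ln(1 − 2P − Q) − ¼ ln(1 − 2Q).
1 − 2P − Q = 0.908089, giving −½ ln(0.908089) = 0.048206.
1 − 2Q = 0.860294, giving −¼ ln(0.860294) = 0.037620.
d = 0.048206 + 0.037620 = 0.085826.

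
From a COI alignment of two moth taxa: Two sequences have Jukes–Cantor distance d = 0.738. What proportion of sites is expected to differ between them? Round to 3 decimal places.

0.470

p = (3/4)(1 − e^(−4d/3)) = 0.75 × (1 − e^(-0.984)) = 0.75 × (1 − 0.373813) = 0.469640.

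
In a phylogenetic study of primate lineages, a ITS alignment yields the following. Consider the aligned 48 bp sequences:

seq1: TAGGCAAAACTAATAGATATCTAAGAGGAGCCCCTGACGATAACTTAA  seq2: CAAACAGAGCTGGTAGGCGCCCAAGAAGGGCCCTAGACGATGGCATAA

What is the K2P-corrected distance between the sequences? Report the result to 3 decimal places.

0.715

Of 48 sites, 17 differences are transitions and 2 are transversions, so P = 17/48 ≈ 0.354167 and Q = 2/48 ≈ 0.041667.
Under the Kimura two-parameter model, d = −½ ln(1 − 2P − Q) − ¼ ln(1 − 2Q).
1 − 2P − Q = 0.249999, giving −½ ln(0.249999) = 0.693149.
1 − 2Q = 0.916666, giving −¼ ln(0.916666) = 0.021753.
d = 0.693149 + 0.021753 = 0.714902.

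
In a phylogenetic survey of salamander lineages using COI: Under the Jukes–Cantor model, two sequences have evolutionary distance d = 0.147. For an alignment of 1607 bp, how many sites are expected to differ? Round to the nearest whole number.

215

Invert JC69: p = (3/4)(1 − e^(−4d/3)) = 0.75 × (1 − e^(-0.196)) = 0.75 × (1 − 0.822012) = 0.133491.
Expected differing sites = pL ≈ 0.133491 × 1607 = 214.520037 ≈ 215.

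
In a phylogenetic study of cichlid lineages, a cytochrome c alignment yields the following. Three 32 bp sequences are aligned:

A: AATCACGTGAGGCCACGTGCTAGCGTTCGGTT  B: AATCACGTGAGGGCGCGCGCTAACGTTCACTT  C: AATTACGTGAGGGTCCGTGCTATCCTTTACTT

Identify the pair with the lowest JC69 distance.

A and B

A–B: 6/32 differ, p = 0.188, d = 0.216.
A–C: 9/32 differ, p = 0.281, d = 0.353.
B–C: 7/32 differ, p = 0.219, d = 0.259.
The smallest distance is between A and B.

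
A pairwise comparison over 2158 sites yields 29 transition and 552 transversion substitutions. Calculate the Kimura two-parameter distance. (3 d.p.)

P = 29/2158 ≈ 0.013438 and Q = 552/2158 ≈ 0.255792.
Under the Kimura two-parameter model, d = −½ ln(1 − 2P − Q) − ¼ ln(1 − 2Q).
1 − 2P − Q = 0.717332, giving −½ ln(0.717332) = 0.166108.
1 − 2Q = 0.488416, giving −¼ ln(0.488416) = 0.179147.
d = 0.166108 + 0.179147 = 0.345255.

0.345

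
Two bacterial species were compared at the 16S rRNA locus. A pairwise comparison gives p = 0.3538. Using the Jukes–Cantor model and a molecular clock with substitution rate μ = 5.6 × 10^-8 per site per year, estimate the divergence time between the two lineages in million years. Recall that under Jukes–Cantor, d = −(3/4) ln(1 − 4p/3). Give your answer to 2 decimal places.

4.27

d = −(3/4) ln(1 − 4p/3) = −0.75 ln(1 − 0.471733) = −0.75 ln(0.528267)
  = −0.75 × (-0.638153) = 0.478615 substitutions/site.
Under a molecular clock d = 2μt, so t = d/(2μ) = 0.478615 / (2 × 5.6 × 10^-8) = 4.27 million years.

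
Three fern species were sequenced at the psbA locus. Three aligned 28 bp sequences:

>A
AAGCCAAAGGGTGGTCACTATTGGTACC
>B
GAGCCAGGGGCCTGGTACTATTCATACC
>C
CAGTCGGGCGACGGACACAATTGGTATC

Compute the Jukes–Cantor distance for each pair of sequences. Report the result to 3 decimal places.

d(A,B) = 0.485, d(A,C) = 0.556, d(B,C) = 0.635

A–B: 10/28 sites differ → p ≈ 0.357143, d = −0.75 ln(1 − 0.476191) = 0.484971 ≈ 0.485.
A–C: 11/28 sites differ → p ≈ 0.392857, d = −0.75 ln(1 − 0.523809) = 0.556452 ≈ 0.556.
B–C: 12/28 sites differ → p ≈ 0.428571, d = −0.75 ln(1 − 0.571428) = 0.635472 ≈ 0.635.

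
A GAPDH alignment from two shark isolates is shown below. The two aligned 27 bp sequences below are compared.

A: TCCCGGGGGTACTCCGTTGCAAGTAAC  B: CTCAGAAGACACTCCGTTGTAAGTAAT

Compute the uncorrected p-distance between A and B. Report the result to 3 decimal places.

The sequences differ at 9 of 27 positions (sites 1, 2, 4, 6, 7, 9, 10, 20, 27).
p = 9/27 = 0.333333… ≈ 0.333 (to 3 d.p.).

0.333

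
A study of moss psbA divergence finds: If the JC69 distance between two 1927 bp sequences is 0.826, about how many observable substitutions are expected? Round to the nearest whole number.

965

Invert JC69: p = (3/4)(1 − e^(−4d/3)) = 0.75 × (1 − e^(-1.101333)) = 0.75 × (1 − 0.332428) = 0.500679.
Expected differing sites = pL ≈ 0.500679 × 1927 = 964.808433 ≈ 965.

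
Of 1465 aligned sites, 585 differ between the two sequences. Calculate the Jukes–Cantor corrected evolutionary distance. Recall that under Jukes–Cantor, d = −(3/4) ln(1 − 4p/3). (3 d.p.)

p = 585/1465 ≈ 0.399317.
d = −(3/4) ln(1 − 4p/3) = −0.75 ln(1 − 0.532423) = −0.75 ln(0.467577)
  = −0.75 × (-0.760191) = 0.570143 substitutions/site.

0.570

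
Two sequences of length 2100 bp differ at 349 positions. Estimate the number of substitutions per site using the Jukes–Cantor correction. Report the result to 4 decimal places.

0.1879

p = 349/2100 ≈ 0.16619.
d = −(3/4) ln(1 − 4p/3) = −0.75 ln(1 − 0.221587) = −0.75 ln(0.778413)
  = −0.75 × (-0.250498) = 0.187874 substitutions/site.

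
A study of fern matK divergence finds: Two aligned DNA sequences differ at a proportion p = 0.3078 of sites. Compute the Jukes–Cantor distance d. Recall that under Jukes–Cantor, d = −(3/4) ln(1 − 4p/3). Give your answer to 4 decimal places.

d = −(3/4) ln(1 − 4p/3) = −0.75 ln(1 − 0.4104) = −0.75 ln(0.5896)
  = −0.75 × (-0.528311) = 0.396233 substitutions/site.

0.3962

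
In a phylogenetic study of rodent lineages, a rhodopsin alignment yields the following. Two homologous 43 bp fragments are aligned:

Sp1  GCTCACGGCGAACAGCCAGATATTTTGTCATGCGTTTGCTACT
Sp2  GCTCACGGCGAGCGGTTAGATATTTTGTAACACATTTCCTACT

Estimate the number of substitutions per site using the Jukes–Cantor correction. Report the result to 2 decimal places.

0.25

The sequences differ at 9 of 43 sites (12, 14, 16, 17, 29, 31, 32, 34, 38), so p = 9/43 ≈ 0.209302.
d = −(3/4) ln(1 − 4p/3) = −0.75 ln(1 − 0.279069) = −0.75 ln(0.720931)
  = −0.75 × (-0.327212) = 0.245409 substitutions/site.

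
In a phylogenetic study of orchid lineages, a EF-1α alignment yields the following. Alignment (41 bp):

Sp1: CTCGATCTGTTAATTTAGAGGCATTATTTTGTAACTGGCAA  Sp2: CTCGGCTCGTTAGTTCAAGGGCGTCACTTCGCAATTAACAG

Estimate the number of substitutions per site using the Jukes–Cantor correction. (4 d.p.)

The sequences differ at 17 of 41 sites, so p = 17/41 ≈ 0.414634.
d = −(3/4) ln(1 − 4p/3) = −0.75 ln(1 − 0.552845) = −0.75 ln(0.447155)
  = −0.75 × (-0.804850) = 0.603638 substitutions/site.

0.6036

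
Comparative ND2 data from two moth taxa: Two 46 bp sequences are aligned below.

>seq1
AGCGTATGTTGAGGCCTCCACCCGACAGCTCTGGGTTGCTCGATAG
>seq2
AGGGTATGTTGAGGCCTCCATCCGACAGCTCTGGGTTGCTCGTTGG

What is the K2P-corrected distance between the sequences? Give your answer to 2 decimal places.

Of 46 sites, 2 differences are transitions and 2 are transversions, so P = 2/46 ≈ 0.043478 and Q = 2/46 ≈ 0.043478.
Under the Kimura two-parameter model, d = −½ ln(1 − 2P − Q) − ¼ ln(1 − 2Q).
1 − 2P − Q = 0.869566, giving −½ ln(0.869566) = 0.069881.
1 − 2Q = 0.913044, giving −¼ ln(0.913044) = 0.022743.
d = 0.069881 + 0.022743 = 0.092624.

0.09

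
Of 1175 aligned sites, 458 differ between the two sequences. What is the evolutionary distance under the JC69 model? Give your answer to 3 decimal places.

p = 458/1175 ≈ 0.389787.
d = −(3/4) ln(1 − 4p/3) = −0.75 ln(1 − 0.519716) = −0.75 ln(0.480284)
  = −0.75 × (-0.733378) = 0.550034 substitutions/site.

0.550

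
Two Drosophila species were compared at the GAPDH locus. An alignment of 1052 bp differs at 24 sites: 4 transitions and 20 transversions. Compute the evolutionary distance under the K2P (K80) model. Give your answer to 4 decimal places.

0.0232

P = 4/1052 ≈ 0.003802 and Q = 20/1052 ≈ 0.019011.
Under the Kimura two-parameter model, d = −½ ln(1 − 2P − Q) − ¼ ln(1 − 2Q).
1 − 2P − Q = 0.973385, giving −½ ln(0.973385) = 0.013488.
1 − 2Q = 0.961978, giving −¼ ln(0.961978) = 0.009691.
d = 0.013488 + 0.009691 = 0.023179.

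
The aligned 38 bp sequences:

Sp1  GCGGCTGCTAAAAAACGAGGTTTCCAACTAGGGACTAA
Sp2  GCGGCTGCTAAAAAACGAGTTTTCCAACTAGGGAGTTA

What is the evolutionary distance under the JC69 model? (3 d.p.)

The sequences differ at 3 of 38 sites (20, 35, 37), so p = 3/38 ≈ 0.078947.
d = −(3/4) ln(1 − 4p/3) = −0.75 ln(1 − 0.105263) = −0.75 ln(0.894737)
  = −0.75 × (-0.111225) = 0.083419 substitutions/site.

0.083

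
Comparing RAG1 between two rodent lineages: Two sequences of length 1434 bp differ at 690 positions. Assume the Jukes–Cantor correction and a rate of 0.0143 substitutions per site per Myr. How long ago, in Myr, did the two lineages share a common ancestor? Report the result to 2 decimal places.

26.91

p = 690/1434 ≈ 0.481172.
d = −(3/4) ln(1 − 4p/3) = −0.75 ln(1 − 0.641563) = −0.75 ln(0.358437)
  = −0.75 × (-1.026002) = 0.769502 substitutions/site.
Under a molecular clock d = 2μt, so t = d/(2μ) = 0.769502 / (2 × 0.0143) = 26.91 Myr.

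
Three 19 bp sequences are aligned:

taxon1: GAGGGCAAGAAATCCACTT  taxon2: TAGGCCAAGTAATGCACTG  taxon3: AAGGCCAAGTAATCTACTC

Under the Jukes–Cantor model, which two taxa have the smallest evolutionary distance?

taxon1–taxon2: 5/19 differ, p = 0.263, d = 0.324.
taxon1–taxon3: 5/19 differ, p = 0.263, d = 0.324.
taxon2–taxon3: 4/19 differ, p = 0.211, d = 0.247.
The smallest distance is between taxon2 and taxon3.

taxon2 and taxon3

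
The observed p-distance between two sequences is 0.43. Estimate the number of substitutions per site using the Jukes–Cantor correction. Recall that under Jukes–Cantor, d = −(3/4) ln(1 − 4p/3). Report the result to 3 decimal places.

0.639

d = −(3/4) ln(1 − 4p/3) = −0.75 ln(1 − 0.573333) = −0.75 ln(0.426667)
  = −0.75 × (-0.851751) = 0.638813 substitutions/site.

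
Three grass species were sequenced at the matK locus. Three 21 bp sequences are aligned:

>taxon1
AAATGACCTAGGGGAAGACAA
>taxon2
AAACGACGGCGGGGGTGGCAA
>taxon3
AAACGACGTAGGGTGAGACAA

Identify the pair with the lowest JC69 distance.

taxon1 and taxon3

taxon1–taxon2: 7/21 differ, p = 0.333, d = 0.441.
taxon1–taxon3: 4/21 differ, p = 0.190, d = 0.220.
taxon2–taxon3: 5/21 differ, p = 0.238, d = 0.286.
The smallest distance is between taxon1 and taxon3.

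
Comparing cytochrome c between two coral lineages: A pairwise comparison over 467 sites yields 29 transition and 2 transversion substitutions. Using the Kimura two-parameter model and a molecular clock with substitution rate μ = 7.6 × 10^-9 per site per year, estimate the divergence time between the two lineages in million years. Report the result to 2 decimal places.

P = 29/467 ≈ 0.062099 and Q = 2/467 ≈ 0.004283.
Under the Kimura two-parameter model, d = −½ ln(1 − 2P − Q) − ¼ ln(1 − 2Q).
1 − 2P − Q = 0.871519, giving −½ ln(0.871519) = 0.068759.
1 − 2Q = 0.991434, giving −¼ ln(0.991434) = 0.002151.
d = 0.068759 + 0.002151 = 0.070910.
Under a molecular clock d = 2μt, so t = d/(2μ) = 0.070910 / (2 × 7.6 × 10^-9) = 4.67 million years.

4.67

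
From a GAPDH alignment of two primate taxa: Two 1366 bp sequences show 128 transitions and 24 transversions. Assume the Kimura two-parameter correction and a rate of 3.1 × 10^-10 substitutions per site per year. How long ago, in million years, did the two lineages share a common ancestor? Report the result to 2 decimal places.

199.41

P = 128/1366 ≈ 0.093704 and Q = 24/1366 ≈ 0.01757.
Under the Kimura two-parameter model, d = −½ ln(1 − 2P − Q) − ¼ ln(1 − 2Q).
1 − 2P − Q = 0.795022, giving −½ ln(0.795022) = 0.114693.
1 − 2Q = 0.96486, giving −¼ ln(0.96486) = 0.008943.
d = 0.114693 + 0.008943 = 0.123636.
Under a molecular clock d = 2μt, so t = d/(2μ) = 0.123636 / (2 × 3.1 × 10^-10) = 199.41 million years.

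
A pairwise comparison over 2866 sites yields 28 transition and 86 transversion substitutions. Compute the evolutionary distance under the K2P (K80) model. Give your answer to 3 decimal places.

P = 28/2866 ≈ 0.00977 and Q = 86/2866 ≈ 0.030007.
Under the Kimura two-parameter model, d = −½ ln(1 − 2P − Q) − ¼ ln(1 − 2Q).
1 − 2P − Q = 0.950453, giving −½ ln(0.950453) = 0.025408.
1 − 2Q = 0.939986, giving −¼ ln(0.939986) = 0.015473.
d = 0.025408 + 0.015473 = 0.040881.

0.041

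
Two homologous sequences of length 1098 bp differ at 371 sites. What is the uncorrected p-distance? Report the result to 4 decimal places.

0.3379

p = 371/1098 = 0.337887… ≈ 0.3379 (to 4 d.p.).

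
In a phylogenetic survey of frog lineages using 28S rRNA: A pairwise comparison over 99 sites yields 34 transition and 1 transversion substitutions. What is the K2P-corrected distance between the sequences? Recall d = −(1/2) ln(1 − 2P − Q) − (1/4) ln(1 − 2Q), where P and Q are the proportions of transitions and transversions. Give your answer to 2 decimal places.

0.60

P = 34/99 ≈ 0.343434 and Q = 1/99 ≈ 0.010101.
Under the Kimura two-parameter model, d = −½ ln(1 − 2P − Q) − ¼ ln(1 − 2Q).
1 − 2P − Q = 0.303031, giving −½ ln(0.303031) = 0.596960.
1 − 2Q = 0.979798, giving −¼ ln(0.979798) = 0.005102.
d = 0.596960 + 0.005102 = 0.602062.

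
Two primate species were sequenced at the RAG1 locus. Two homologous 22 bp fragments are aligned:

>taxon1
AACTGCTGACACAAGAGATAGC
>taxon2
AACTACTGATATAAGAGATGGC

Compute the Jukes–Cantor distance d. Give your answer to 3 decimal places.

The sequences differ at 4 of 22 sites (5, 10, 12, 20), so p = 4/22 ≈ 0.181818.
d = −(3/4) ln(1 − 4p/3) = −0.75 ln(1 − 0.242424) = −0.75 ln(0.757576)
  = −0.75 × (-0.277631) = 0.208223 substitutions/site.

0.208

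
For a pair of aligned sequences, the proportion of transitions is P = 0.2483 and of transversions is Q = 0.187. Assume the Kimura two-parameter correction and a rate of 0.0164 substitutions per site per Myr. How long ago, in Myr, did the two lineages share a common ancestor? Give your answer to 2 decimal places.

21.11

Under the Kimura two-parameter model, d = −½ ln(1 − 2P − Q) − ¼ ln(1 − 2Q).
1 − 2P − Q = 0.3164, giving −½ ln(0.3164) = 0.575374.
1 − 2Q = 0.626, giving −¼ ln(0.626) = 0.117101.
d = 0.575374 + 0.117101 = 0.692475.
Under a molecular clock d = 2μt, so t = d/(2μ) = 0.692475 / (2 × 0.0164) = 21.11 Myr.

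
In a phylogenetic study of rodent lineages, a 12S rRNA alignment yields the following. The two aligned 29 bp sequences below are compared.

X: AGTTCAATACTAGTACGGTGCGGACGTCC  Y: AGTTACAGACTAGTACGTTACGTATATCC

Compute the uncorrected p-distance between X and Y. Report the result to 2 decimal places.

0.28

The sequences differ at 8 of 29 positions (sites 5, 6, 8, 18, 20, 23, 25, 26).
p = 8/29 = 0.275862… ≈ 0.28 (to 2 d.p.).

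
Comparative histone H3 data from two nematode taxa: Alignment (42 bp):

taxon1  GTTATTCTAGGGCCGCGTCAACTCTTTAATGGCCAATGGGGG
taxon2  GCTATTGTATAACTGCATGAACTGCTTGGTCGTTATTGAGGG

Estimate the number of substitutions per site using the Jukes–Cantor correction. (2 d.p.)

The sequences differ at 17 of 42 sites, so p = 17/42 ≈ 0.404762.
d = −(3/4) ln(1 − 4p/3) = −0.75 ln(1 − 0.539683) = −0.75 ln(0.460317)
  = −0.75 × (-0.775840) = 0.581880 substitutions/site.

0.58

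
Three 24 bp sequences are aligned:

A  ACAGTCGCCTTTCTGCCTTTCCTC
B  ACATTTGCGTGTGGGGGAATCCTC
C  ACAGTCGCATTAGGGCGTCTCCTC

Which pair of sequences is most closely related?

A and C

A–B: 10/24 differ, p = 0.417, d = 0.608.
A–C: 6/24 differ, p = 0.250, d = 0.304.
B–C: 8/24 differ, p = 0.333, d = 0.441.
The smallest distance is between A and C.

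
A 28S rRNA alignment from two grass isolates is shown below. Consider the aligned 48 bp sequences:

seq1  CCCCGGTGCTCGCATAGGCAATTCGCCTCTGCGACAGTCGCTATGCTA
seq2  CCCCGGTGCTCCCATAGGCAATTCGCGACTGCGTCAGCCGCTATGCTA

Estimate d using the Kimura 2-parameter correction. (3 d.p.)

Of 48 sites, 1 differences are transitions and 4 are transversions, so P = 1/48 ≈ 0.020833 and Q = 4/48 ≈ 0.083333.
Under the Kimura two-parameter model, d = −½ ln(1 − 2P − Q) − ¼ ln(1 − 2Q).
1 − 2P − Q = 0.875001, giving −½ ln(0.875001) = 0.066765.
1 − 2Q = 0.833334, giving −¼ ln(0.833334) = 0.045580.
d = 0.066765 + 0.045580 = 0.112345.

0.112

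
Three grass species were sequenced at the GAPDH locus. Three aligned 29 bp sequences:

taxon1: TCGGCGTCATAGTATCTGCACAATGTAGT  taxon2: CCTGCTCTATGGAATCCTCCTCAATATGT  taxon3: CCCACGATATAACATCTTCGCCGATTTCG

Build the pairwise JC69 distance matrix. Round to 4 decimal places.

taxon1–taxon2: 16/29 sites differ → p ≈ 0.551724, d = −0.75 ln(1 − 0.735632) = 0.997810 ≈ 0.9978.
taxon1–taxon3: 16/29 sites differ → p ≈ 0.551724, d = −0.75 ln(1 − 0.735632) = 0.997810 ≈ 0.9978.
taxon2–taxon3: 14/29 sites differ → p ≈ 0.482759, d = −0.75 ln(1 − 0.643679) = 0.773942 ≈ 0.7739.

d(taxon1,taxon2) = 0.9978, d(taxon1,taxon3) = 0.9978, d(taxon2,taxon3) = 0.7739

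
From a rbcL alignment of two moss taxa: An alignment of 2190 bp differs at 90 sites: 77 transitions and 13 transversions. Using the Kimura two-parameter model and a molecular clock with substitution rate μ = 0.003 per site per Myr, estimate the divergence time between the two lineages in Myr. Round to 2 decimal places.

P = 77/2190 ≈ 0.03516 and Q = 13/2190 ≈ 0.005936.
Under the Kimura two-parameter model, d = −½ ln(1 − 2P − Q) − ¼ ln(1 − 2Q).
1 − 2P − Q = 0.923744, giving −½ ln(0.923744) = 0.039660.
1 − 2Q = 0.988128, giving −¼ ln(0.988128) = 0.002986.
d = 0.039660 + 0.002986 = 0.042646.
Under a molecular clock d = 2μt, so t = d/(2μ) = 0.042646 / (2 × 0.003) = 7.11 Myr.

7.11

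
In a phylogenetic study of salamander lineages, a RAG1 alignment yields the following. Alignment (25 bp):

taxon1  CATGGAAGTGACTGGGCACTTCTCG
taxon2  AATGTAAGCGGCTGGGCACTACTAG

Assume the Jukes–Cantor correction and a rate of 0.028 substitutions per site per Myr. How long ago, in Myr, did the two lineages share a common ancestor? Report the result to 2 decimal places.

5.17

The sequences differ at 6 of 25 sites (1, 5, 9, 11, 21, 24), so p = 6/25 = 0.24.
d = −(3/4) ln(1 − 4p/3) = −0.75 ln(1 − 0.32) = −0.75 ln(0.68)
  = −0.75 × (-0.385662) = 0.289247 substitutions/site.
Under a molecular clock d = 2μt, so t = d/(2μ) = 0.289247 / (2 × 0.028) = 5.17 Myr.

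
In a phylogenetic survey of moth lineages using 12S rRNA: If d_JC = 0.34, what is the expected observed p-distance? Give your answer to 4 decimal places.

p = (3/4)(1 − e^(−4d/3)) = 0.75 × (1 − e^(-0.453333)) = 0.75 × (1 − 0.635506) = 0.273371.

0.2734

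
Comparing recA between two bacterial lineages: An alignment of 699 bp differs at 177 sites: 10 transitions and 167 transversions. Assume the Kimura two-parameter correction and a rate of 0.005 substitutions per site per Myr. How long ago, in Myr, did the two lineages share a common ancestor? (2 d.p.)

P = 10/699 ≈ 0.014306 and Q = 167/699 ≈ 0.238913.
Under the Kimura two-parameter model, d = −½ ln(1 − 2P − Q) − ¼ ln(1 − 2Q).
1 − 2P − Q = 0.732475, giving −½ ln(0.732475) = 0.155663.
1 − 2Q = 0.522174, giving −¼ ln(0.522174) = 0.162439.
d = 0.155663 + 0.162439 = 0.318102.
Under a molecular clock d = 2μt, so t = d/(2μ) = 0.318102 / (2 × 0.005) = 31.81 Myr.

31.81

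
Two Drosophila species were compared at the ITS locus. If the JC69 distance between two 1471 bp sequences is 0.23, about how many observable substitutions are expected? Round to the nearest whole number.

Invert JC69: p = (3/4)(1 − e^(−4d/3)) = 0.75 × (1 − e^(-0.306667)) = 0.75 × (1 − 0.735896) = 0.198078.
Expected differing sites = pL ≈ 0.198078 × 1471 = 291.372738 ≈ 291.

291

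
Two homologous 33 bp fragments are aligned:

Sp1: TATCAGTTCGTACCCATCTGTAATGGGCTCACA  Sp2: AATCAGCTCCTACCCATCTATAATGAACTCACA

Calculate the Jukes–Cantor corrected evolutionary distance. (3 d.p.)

0.208

The sequences differ at 6 of 33 sites (1, 7, 10, 20, 26, 27), so p = 6/33 ≈ 0.181818.
d = −(3/4) ln(1 − 4p/3) = −0.75 ln(1 − 0.242424) = −0.75 ln(0.757576)
  = −0.75 × (-0.277631) = 0.208223 substitutions/site.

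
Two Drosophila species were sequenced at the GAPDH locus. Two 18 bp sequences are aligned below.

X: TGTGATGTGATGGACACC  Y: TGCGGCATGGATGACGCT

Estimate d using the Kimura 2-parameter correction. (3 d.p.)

1.161

Of 18 sites, 7 differences are transitions and 2 are transversions, so P = 7/18 ≈ 0.388889 and Q = 2/18 ≈ 0.111111.
Under the Kimura two-parameter model, d = −½ ln(1 − 2P − Q) − ¼ ln(1 − 2Q).
1 − 2P − Q = 0.111111, giving −½ ln(0.111111) = 1.098613.
1 − 2Q = 0.777778, giving −¼ ln(0.777778) = 0.062829.
d = 1.098613 + 0.062829 = 1.161442.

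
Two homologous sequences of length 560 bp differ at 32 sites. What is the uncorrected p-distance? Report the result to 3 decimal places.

p = 32/560 = 0.057142… ≈ 0.057 (to 3 d.p.).

0.057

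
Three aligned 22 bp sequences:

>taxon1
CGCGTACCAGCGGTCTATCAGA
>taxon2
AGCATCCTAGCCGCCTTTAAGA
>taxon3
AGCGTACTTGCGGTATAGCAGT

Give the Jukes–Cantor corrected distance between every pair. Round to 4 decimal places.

d(taxon1,taxon2) = 0.4975, d(taxon1,taxon3) = 0.3390, d(taxon2,taxon3) = 0.6987

taxon1–taxon2: 8/22 sites differ → p ≈ 0.363636, d = −0.75 ln(1 − 0.484848) = 0.497470 ≈ 0.4975.
taxon1–taxon3: 6/22 sites differ → p ≈ 0.272727, d = −0.75 ln(1 − 0.363636) = 0.338988 ≈ 0.3390.
taxon2–taxon3: 10/22 sites differ → p ≈ 0.454545, d = −0.75 ln(1 − 0.60606) = 0.698667 ≈ 0.6987.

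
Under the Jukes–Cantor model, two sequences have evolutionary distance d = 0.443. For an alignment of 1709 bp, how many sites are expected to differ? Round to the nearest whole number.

572

Invert JC69: p = (3/4)(1 − e^(−4d/3)) = 0.75 × (1 − e^(-0.590667)) = 0.75 × (1 − 0.553958) = 0.334532.
Expected differing sites = pL ≈ 0.334532 × 1709 = 571.715188 ≈ 572.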